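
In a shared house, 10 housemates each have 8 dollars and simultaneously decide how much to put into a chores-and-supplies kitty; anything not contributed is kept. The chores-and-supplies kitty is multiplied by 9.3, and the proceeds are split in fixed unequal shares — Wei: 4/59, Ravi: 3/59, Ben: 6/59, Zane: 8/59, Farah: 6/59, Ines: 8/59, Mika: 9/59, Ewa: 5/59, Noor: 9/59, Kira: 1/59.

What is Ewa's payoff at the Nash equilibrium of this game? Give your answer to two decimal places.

33.22 dollars

Each unit j contributes comes back to j as 9.3 × (j's share), so j prefers to contribute only if that share exceeds 1/9.3 = 0.1075; otherwise keeping the unit dominates.
Zane, Ines, Mika and Noor are above the threshold, contributing 8 each; the remaining 6 contribute 0. Total contributed: 32.
Ewa keeps 8 and receives 9.3 × 32 × 5/59 = 25.22 from the chores-and-supplies kitty, for a payoff of 33.22.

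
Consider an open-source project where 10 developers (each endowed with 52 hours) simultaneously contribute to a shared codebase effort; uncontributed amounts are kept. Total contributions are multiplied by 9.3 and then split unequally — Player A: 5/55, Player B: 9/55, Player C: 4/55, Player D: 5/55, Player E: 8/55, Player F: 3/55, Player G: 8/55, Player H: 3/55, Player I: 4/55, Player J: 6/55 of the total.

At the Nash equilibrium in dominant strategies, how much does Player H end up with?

Each unit j contributes comes back to j as 9.3 × (j's share), so j prefers to contribute only if that share exceeds 1/9.3 = 0.1075; otherwise keeping the unit dominates.
Player B, Player E, Player G and Player J clear that bar, contributing 52 each; the remaining 6 contribute 0. Total contributed: 208.
Player H keeps 52 and receives 9.3 × 208 × 3/55 = 105.51 from the shared codebase effort, for a payoff of 157.51.

157.51 hours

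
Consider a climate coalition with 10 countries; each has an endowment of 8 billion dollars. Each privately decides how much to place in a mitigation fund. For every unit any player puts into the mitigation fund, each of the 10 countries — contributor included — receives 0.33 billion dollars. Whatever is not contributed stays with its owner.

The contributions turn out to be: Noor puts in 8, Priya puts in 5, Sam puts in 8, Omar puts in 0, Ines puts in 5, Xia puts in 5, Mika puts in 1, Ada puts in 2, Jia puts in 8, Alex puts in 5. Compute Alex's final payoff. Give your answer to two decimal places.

18.51 billion dollars

Total contributed: 8 + 5 + 8 + 0 + 5 + 5 + 1 + 2 + 8 + 5 = 47.
Each receives 0.33 × 47 = 15.51 from the mitigation fund.
Alex keeps 8 − 5 = 3, so Alex's payoff is 3 + 15.51 = 18.51.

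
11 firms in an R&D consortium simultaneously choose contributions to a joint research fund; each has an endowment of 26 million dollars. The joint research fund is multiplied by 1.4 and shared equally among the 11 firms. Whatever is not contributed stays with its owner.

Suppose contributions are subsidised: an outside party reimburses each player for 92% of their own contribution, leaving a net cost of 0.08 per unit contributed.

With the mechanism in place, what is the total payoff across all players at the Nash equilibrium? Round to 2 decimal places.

The effective private return per unit is now (1.4/11) / 0.08 = 1.5909 > 1, so every player's dominant strategy flips to full contribution.
At the Nash equilibrium everyone contributes 26. Group total payoff = 11 × (26 × 0.92 + 1.4 × 26) = 663.52.

663.52 million dollars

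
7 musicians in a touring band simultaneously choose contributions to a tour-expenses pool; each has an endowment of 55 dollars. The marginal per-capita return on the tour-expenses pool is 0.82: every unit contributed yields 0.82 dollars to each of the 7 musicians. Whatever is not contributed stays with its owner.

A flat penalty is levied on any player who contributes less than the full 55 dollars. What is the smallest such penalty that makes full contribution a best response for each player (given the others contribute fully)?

Given the others contribute fully, the best deviation is to contribute 0 (any partial contribution still incurs the fine and gives up units whose private return 0.82 is below 1).
Deviating from 55 to 0 saves 55 dollars but forfeits the deviator's share of the drop in the tour-expenses pool: 0.82 × 55 = 45.10.
So the deviation gain is 55 − 45.10 = 9.90, and the fine must be at least 9.90 dollars to wipe it out.

9.90 dollars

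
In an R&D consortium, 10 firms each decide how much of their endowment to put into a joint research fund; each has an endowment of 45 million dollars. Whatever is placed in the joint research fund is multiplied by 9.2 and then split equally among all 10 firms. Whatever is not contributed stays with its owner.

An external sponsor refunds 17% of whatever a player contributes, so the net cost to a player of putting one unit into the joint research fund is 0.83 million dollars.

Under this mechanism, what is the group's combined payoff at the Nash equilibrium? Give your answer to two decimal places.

4216.50 million dollars

The effective private return per unit is now (9.2/10) / 0.83 = 1.1084 > 1, so every player's dominant strategy flips to full contribution.
At the Nash equilibrium everyone contributes 45. Group total payoff = 10 × (45 × 0.17 + 9.2 × 45) = 4216.50.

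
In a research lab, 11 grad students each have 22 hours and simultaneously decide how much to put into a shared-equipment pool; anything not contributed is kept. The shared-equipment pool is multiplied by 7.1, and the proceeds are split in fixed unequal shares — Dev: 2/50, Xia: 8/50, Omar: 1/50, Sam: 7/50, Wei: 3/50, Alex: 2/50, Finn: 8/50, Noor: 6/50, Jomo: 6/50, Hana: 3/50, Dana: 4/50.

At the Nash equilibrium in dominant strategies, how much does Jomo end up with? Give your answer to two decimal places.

59.49 hours

Each unit j contributes comes back to j as 7.1 × (j's share), so j prefers to contribute only if that share exceeds 1/7.1 = 0.1408; otherwise keeping the unit dominates.
Xia and Finn are above the threshold, contributing 22 each; the remaining 9 contribute 0. Total contributed: 44.
Jomo keeps 22 and receives 7.1 × 44 × 6/50 = 37.49 from the shared-equipment pool, for a payoff of 59.49.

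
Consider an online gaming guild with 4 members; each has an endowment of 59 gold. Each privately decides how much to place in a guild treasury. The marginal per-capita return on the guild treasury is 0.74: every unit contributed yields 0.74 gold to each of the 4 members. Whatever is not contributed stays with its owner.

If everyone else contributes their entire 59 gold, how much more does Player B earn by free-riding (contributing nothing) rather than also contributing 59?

15.34 gold

Switching from a contribution of 59 to 0 lets Player B keep an extra 59 gold, but lowers the guild treasury by 59, which costs Player B their own share of that drop: 0.74 × 59 = 43.66.
Net gain = 59 − 43.66 = 15.34. The private return per contributed unit (0.74) is below 1, so free-riding is indeed the best response regardless of what the others do.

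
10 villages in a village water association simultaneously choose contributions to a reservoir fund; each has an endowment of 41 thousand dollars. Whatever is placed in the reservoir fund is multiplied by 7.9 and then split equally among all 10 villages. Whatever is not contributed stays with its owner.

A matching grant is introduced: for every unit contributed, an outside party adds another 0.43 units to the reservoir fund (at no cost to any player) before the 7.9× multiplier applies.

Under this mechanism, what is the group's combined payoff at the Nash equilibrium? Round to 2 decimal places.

Under the mechanism each unit contributed yields 7.9 × 1.43 / 10 = 1.1297 back to its contributor per unit of net cost, which exceeds 1, making full contribution the dominant choice for everyone.
At the Nash equilibrium everyone contributes 41. Group total payoff = 7.9 × 1.43 × 410 = 4631.77.

4631.77 thousand dollars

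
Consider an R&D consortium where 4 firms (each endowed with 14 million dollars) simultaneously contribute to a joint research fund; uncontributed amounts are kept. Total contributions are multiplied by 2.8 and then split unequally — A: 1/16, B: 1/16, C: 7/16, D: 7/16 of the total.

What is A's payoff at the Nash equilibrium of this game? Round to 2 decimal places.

18.90 million dollars

A player with share s gets back 2.8·s per unit contributed, so full contribution is dominant for anyone with s > 1/2.8 = 0.3571 and zero contribution is dominant for anyone below.
C and D clear that bar, contributing 14 each; the remaining 2 contribute 0. Total contributed: 28.
A keeps 14 and receives 2.8 × 28 × 1/16 = 4.90 from the joint research fund, for a payoff of 18.90.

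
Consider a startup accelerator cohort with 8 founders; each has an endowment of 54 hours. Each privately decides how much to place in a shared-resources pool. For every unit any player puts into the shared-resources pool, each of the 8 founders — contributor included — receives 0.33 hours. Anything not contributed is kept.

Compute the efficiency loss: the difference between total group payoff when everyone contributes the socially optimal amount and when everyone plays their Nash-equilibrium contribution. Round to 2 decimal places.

The private return per contributed unit is 0.33 < 1, so contributing 0 is dominant for every player. At the Nash equilibrium everyone keeps their 54, and the group total is 8 × 54 = 432.
Each contributed unit returns 2.640 to the group as a whole (0.33 to each of 8 players), which exceeds 1, so the social optimum is full contribution: group total = 2.640 × 432 = 1140.48.
Efficiency loss = 1140.48 − 432 = 708.48.

708.48 hours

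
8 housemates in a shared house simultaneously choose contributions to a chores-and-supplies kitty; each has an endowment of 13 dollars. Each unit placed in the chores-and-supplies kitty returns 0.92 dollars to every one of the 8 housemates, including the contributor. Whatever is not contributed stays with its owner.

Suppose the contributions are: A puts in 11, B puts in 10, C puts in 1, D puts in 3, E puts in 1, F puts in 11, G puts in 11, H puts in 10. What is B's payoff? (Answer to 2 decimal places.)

56.36 dollars

Total contributed: 11 + 10 + 1 + 3 + 1 + 11 + 11 + 10 = 58.
Each receives 0.92 × 58 = 53.36 from the chores-and-supplies kitty.
B keeps 13 − 10 = 3, so B's payoff is 3 + 53.36 = 56.36.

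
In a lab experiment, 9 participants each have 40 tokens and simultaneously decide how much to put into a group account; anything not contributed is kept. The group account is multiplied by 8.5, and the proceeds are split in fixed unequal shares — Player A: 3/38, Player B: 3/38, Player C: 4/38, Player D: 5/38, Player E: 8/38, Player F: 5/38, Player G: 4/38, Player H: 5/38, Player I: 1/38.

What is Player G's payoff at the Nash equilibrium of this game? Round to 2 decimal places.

183.16 tokens

For player j, contributing a unit is worthwhile iff 8.5 × (j's share) ≥ 1, i.e. iff j's share is at least 0.1176.
Player D, Player E, Player F and Player H are above the threshold, contributing 40 each; the remaining 5 contribute 0. Total contributed: 160.
Player G keeps 40 and receives 8.5 × 160 × 4/38 = 143.16 from the group account, for a payoff of 183.16.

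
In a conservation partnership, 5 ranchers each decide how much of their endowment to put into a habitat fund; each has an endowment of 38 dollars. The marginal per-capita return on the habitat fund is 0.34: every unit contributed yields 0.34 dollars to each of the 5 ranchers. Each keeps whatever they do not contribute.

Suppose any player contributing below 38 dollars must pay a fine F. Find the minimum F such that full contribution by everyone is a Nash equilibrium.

25.08 dollars

Given the others contribute fully, the best deviation is to contribute 0 (any partial contribution still incurs the fine and gives up units whose private return 0.34 is below 1).
Deviating from 38 to 0 saves 38 dollars but forfeits the deviator's share of the drop in the habitat fund: 0.34 × 38 = 12.92.
So the deviation gain is 38 − 12.92 = 25.08, and the fine must be at least 25.08 dollars to wipe it out.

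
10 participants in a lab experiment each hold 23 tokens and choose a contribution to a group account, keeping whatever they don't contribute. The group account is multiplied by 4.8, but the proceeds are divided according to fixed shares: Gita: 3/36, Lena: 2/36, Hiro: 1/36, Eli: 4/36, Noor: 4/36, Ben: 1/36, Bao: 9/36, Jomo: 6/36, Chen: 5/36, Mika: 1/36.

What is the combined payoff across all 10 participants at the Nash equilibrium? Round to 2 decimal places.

For player j, contributing a unit is worthwhile iff 4.8 × (j's share) ≥ 1, i.e. iff j's share is at least 0.2083.
Bao alone (share 9/36) is above the threshold, contributing 23; the remaining 9 contribute 0. Total contributed: 23.
The group account pays out 4.8 × 23 = 110.40 in total (split across the unequal shares, but the aggregate is all that matters for the group sum).
The 9 free-riders keep 23 each, adding 207. Group total = 207 + 110.40 = 317.40.

317.40 tokens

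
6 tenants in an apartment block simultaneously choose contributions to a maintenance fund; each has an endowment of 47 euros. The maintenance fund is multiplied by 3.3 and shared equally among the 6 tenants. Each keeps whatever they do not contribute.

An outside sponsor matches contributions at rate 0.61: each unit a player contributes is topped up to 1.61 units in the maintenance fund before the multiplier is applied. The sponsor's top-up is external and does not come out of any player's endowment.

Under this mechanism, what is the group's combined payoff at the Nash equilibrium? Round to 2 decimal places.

282.00 euros

With the mechanism, a contributed unit returns 3.3 × 1.61 / 6 = 0.8855 per unit of net cost — still below 1 — so contributing 0 remains dominant for every player.
Everyone keeps their endowment and the group total is 6 × 47 = 282.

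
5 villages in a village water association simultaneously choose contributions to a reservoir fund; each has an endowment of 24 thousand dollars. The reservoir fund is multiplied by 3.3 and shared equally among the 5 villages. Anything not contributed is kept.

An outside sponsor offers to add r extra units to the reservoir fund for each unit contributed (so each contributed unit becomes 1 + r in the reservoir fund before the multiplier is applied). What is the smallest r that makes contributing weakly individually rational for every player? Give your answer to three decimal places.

0.515

With matching at rate r, one contributed unit becomes (1 + r) in the reservoir fund and returns 3.3 × (1 + r) / 5 to the contributor.
Setting this equal to 1: 1 + r = 5/3.3 = 1.5152.
So the minimum matching rate is r = 1.5152 − 1 = 0.515.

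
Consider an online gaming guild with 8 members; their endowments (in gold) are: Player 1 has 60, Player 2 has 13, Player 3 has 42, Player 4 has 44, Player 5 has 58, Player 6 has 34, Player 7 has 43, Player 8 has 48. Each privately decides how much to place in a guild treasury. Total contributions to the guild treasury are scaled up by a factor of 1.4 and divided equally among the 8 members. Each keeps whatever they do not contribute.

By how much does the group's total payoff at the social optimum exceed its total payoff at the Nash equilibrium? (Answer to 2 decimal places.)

136.80 gold

The private return per contributed unit is 1.4/8 = 0.1750 < 1 for every player regardless of endowment, so the Nash equilibrium is zero contribution and the group total is Σ E_j = 60 + 13 + 42 + 44 + 58 + 34 + 43 + 48 = 342.
Each contributed unit returns 1.400 to the group, so the social optimum is full contribution by everyone: group total = 1.400 × 342 = 478.80.
Efficiency loss = (1.400 − 1) × 342 = 136.80.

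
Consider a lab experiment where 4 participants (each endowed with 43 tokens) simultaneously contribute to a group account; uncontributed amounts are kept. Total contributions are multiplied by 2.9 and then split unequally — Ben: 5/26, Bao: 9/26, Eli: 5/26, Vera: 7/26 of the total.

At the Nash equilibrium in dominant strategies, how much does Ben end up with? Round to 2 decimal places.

A player with share s gets back 2.9·s per unit contributed, so full contribution is dominant for anyone with s > 1/2.9 = 0.3448 and zero contribution is dominant for anyone below.
Bao alone (share 9/26) is above the threshold, contributing 43; the remaining 3 contribute 0. Total contributed: 43.
Ben keeps 43 and receives 2.9 × 43 × 5/26 = 23.98 from the group account, for a payoff of 66.98.

66.98 tokens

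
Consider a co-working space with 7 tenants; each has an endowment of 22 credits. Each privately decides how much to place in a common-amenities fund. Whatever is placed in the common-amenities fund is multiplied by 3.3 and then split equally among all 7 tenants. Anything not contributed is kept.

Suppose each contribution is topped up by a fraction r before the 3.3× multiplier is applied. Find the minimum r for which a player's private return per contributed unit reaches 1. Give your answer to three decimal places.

With matching at rate r, one contributed unit becomes (1 + r) in the common-amenities fund and returns 3.3 × (1 + r) / 7 to the contributor.
Setting this equal to 1: 1 + r = 7/3.3 = 2.1212.
So the minimum matching rate is r = 2.1212 − 1 = 1.121.

1.121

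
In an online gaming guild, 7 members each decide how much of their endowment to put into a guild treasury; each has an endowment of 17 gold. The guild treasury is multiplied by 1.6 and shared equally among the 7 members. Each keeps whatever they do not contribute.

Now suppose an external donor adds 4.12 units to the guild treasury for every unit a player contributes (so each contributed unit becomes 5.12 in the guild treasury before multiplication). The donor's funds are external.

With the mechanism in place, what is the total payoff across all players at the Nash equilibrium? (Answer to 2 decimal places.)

974.85 gold

Under the mechanism each unit contributed yields 1.6 × 5.12 / 7 = 1.1703 back to its contributor per unit of net cost, which exceeds 1, making full contribution the dominant choice for everyone.
So the Nash equilibrium is full contribution by all 7; the group earns 1.6 × 5.12 × 119 = 974.85.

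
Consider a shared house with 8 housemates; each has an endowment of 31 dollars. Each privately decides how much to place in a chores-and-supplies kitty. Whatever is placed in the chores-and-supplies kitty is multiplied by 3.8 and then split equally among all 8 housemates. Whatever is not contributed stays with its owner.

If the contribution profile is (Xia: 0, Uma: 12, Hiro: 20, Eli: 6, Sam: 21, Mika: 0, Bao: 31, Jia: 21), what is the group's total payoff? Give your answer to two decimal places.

Total contributed: 0 + 12 + 20 + 6 + 21 + 0 + 31 + 21 = 111; total kept: 8 × 31 − 111 = 137.
The chores-and-supplies kitty pays out 3.8 × 111 = 421.80 in aggregate.
Group total = 137 + 421.80 = 558.80.

558.80 dollars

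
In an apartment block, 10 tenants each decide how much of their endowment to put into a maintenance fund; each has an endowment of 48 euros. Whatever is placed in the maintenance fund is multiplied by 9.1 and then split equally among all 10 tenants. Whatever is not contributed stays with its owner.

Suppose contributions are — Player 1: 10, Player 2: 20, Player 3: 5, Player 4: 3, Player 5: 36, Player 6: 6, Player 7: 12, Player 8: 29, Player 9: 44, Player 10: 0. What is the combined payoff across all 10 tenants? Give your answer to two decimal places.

Total contributed: 10 + 20 + 5 + 3 + 36 + 6 + 12 + 29 + 44 + 0 = 165; total kept: 10 × 48 − 165 = 315.
The maintenance fund pays out 9.1 × 165 = 1501.50 in aggregate.
Group total = 315 + 1501.50 = 1816.50.

1816.50 euros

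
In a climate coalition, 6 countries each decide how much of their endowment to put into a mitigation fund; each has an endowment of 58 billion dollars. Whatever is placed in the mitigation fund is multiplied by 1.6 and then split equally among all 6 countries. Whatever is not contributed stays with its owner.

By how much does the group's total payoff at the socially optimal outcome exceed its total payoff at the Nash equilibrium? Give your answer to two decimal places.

208.80 billion dollars

Each contributed unit returns 1.6/6 = 0.2667 to its contributor — below 1 — so contributing 0 is dominant for every player. At the Nash equilibrium everyone keeps their 58, and the group total is 6 × 58 = 348.
Each contributed unit returns 1.600 to the group as a whole (0.2667 to each of 6 players), which exceeds 1, so the social optimum is full contribution: group total = 1.600 × 348 = 556.80.
Efficiency loss = 556.80 − 348 = 208.80.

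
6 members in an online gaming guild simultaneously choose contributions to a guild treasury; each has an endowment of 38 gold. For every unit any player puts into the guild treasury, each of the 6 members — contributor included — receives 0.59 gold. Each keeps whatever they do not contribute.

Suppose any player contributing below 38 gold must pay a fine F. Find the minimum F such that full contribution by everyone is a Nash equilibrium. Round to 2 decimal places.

15.58 gold

Given the others contribute fully, the best deviation is to contribute 0 (any partial contribution still incurs the fine and gives up units whose private return 0.59 is below 1).
Deviating from 38 to 0 saves 38 gold but forfeits the deviator's share of the drop in the guild treasury: 0.59 × 38 = 22.42.
So the deviation gain is 38 − 22.42 = 15.58, and the fine must be at least 15.58 gold to wipe it out.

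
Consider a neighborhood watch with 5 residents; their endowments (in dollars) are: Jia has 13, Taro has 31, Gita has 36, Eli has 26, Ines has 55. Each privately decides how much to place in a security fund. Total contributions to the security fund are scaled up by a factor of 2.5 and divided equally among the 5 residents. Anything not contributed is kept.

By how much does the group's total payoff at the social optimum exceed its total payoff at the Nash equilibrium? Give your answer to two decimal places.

The private return per contributed unit is 2.5/5 = 0.5000 < 1 for every player regardless of endowment, so the Nash equilibrium is zero contribution and the group total is Σ E_j = 13 + 31 + 36 + 26 + 55 = 161.
Each contributed unit returns 2.500 to the group, so the social optimum is full contribution by everyone: group total = 2.500 × 161 = 402.50.
Efficiency loss = (2.500 − 1) × 161 = 241.50.

241.50 dollars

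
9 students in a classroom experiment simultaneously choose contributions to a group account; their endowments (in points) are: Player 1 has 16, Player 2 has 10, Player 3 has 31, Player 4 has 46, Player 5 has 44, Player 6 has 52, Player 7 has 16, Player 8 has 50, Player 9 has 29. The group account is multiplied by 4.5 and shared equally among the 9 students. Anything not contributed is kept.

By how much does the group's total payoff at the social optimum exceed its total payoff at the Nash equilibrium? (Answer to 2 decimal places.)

1029.00 points

The private return per contributed unit is 4.5/9 = 0.5000 < 1 for every player regardless of endowment, so the Nash equilibrium is zero contribution and the group total is Σ E_j = 16 + 10 + 31 + 46 + 44 + 52 + 16 + 50 + 29 = 294.
Each contributed unit returns 4.500 to the group, so the social optimum is full contribution by everyone: group total = 4.500 × 294 = 1323.00.
Efficiency loss = (4.500 − 1) × 294 = 1029.00.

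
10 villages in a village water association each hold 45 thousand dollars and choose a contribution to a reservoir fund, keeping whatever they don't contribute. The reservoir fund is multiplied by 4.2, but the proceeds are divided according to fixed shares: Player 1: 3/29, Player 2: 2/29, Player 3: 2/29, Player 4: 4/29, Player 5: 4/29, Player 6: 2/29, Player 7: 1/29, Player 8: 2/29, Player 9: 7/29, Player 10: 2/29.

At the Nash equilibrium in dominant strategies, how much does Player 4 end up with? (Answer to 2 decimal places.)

71.07 thousand dollars

Player j's private return per contributed unit is 4.2 × (j's share). Contributing is weakly dominant for j when that share is at least 1/4.2 = 0.2381, and contributing 0 is dominant otherwise.
Only Player 9 (7/29) clears that bar, contributing 45; the remaining 9 contribute 0. Total contributed: 45.
Player 4 keeps 45 and receives 4.2 × 45 × 4/29 = 26.07 from the reservoir fund, for a payoff of 71.07.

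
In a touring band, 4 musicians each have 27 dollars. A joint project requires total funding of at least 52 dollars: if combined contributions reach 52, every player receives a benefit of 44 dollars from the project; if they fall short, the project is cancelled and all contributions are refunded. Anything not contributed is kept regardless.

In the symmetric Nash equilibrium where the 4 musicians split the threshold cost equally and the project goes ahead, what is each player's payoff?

58 dollars

Equal share of the threshold: 52/4 = 13.
At this profile no one gains by cutting their contribution: any cut drops the total below 52, the project is cancelled, contributions are refunded, and the deviator ends with 27, which is less than 27 − 13 + 44 = 58. Contributing more than 13 just wastes the excess. So contributing exactly 13 is a best response.
Each player's payoff: 27 − 13 + 44 = 58.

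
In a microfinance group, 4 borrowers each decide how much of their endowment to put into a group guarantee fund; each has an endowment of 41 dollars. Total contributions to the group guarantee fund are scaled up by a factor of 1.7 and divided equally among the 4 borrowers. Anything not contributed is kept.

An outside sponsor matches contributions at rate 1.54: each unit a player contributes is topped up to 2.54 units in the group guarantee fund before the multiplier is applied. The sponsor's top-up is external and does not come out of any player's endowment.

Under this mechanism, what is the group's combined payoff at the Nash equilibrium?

Under the mechanism each unit contributed yields 1.7 × 2.54 / 4 = 1.0795 back to its contributor per unit of net cost, which exceeds 1, making full contribution the dominant choice for everyone.
So the Nash equilibrium is full contribution by all 4; the group earns 1.7 × 2.54 × 164 = 708.15.

708.15 dollars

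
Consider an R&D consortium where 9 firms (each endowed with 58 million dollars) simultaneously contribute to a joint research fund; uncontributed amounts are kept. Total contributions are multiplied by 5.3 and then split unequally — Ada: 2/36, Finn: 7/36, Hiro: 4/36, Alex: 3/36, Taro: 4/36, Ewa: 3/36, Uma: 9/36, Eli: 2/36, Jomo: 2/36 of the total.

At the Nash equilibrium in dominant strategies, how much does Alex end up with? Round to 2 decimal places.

Each unit j contributes comes back to j as 5.3 × (j's share), so j prefers to contribute only if that share exceeds 1/5.3 = 0.1887; otherwise keeping the unit dominates.
The shares above 0.1887 belong to Finn and Uma, contributing 58 each; the remaining 7 contribute 0. Total contributed: 116.
Alex keeps 58 and receives 5.3 × 116 × 3/36 = 51.23 from the joint research fund, for a payoff of 109.23.

109.23 million dollars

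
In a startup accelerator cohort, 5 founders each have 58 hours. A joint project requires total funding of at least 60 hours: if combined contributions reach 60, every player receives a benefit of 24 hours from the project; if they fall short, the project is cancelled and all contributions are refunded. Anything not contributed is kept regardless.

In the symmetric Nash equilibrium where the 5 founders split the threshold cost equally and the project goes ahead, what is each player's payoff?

Equal share of the threshold: 60/5 = 12.
At this profile no one gains by cutting their contribution: any cut drops the total below 60, the project is cancelled, contributions are refunded, and the deviator ends with 58, which is less than 58 − 12 + 24 = 70. Contributing more than 12 just wastes the excess. So contributing exactly 12 is a best response.
Each player's payoff: 58 − 12 + 24 = 70.

70 hours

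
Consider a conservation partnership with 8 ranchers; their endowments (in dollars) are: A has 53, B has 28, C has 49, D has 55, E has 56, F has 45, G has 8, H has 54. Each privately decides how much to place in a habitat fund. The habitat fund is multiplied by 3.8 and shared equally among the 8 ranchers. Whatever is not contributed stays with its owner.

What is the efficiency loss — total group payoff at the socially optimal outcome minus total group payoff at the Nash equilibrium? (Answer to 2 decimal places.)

974.40 dollars

The private return per contributed unit is 3.8/8 = 0.4750 < 1 for every player regardless of endowment, so the Nash equilibrium is zero contribution and the group total is Σ E_j = 53 + 28 + 49 + 55 + 56 + 45 + 8 + 54 = 348.
Each contributed unit returns 3.800 to the group, so the social optimum is full contribution by everyone: group total = 3.800 × 348 = 1322.40.
Efficiency loss = (3.800 − 1) × 348 = 974.40.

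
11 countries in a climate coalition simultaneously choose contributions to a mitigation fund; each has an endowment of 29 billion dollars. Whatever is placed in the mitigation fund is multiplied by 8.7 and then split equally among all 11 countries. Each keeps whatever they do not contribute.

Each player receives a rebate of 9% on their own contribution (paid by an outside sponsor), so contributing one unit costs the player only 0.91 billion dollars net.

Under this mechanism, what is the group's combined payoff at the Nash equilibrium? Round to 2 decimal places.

The effective private return is (8.7/11) / 0.91 = 0.8691, which is still under 1, so the mechanism doesn't change anyone's dominant strategy: zero contribution.
Everyone keeps their endowment and the group total is 11 × 29 = 319.

319.00 billion dollars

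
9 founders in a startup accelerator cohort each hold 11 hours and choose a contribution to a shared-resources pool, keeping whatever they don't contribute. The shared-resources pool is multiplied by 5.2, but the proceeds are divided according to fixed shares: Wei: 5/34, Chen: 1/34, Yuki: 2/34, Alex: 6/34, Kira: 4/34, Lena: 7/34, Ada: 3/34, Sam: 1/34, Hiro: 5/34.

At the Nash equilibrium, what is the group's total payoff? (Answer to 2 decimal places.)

Each unit j contributes comes back to j as 5.2 × (j's share), so j prefers to contribute only if that share exceeds 1/5.2 = 0.1923; otherwise keeping the unit dominates.
Only Lena (7/34) clears that bar, contributing 11; the remaining 8 contribute 0. Total contributed: 11.
The shared-resources pool pays out 5.2 × 11 = 57.20 in total (split across the unequal shares, but the aggregate is all that matters for the group sum).
The 8 free-riders keep 11 each, adding 88. Group total = 88 + 57.20 = 145.20.

145.20 hours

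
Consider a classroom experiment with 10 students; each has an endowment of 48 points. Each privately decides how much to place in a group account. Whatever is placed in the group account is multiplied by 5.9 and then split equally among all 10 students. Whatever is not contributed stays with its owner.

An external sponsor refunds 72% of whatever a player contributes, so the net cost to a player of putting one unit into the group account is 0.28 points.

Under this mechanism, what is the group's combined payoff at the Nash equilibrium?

3177.60 points

The effective private return per unit is now (5.9/10) / 0.28 = 2.1071 > 1, so every player's dominant strategy flips to full contribution.
So the Nash equilibrium is full contribution by all 10; the group earns 10 × (48 × 0.72 + 5.9 × 48) = 3177.60.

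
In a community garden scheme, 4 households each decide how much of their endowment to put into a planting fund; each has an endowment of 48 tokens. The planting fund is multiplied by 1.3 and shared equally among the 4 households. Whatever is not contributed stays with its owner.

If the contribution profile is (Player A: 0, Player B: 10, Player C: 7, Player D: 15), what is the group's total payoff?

Total contributed: 0 + 10 + 7 + 15 = 32; total kept: 4 × 48 − 32 = 160.
The planting fund pays out 1.3 × 32 = 41.60 in aggregate.
Group total = 160 + 41.60 = 201.60.

201.60 tokens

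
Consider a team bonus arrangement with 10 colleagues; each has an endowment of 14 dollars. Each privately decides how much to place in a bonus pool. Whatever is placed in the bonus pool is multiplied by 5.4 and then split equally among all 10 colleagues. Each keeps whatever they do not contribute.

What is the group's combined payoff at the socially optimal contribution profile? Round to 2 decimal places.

756.00 dollars

Each contributed unit returns 5.400 to the group as a whole (0.5400 to each of 10 players), which exceeds 1, so the social optimum is full contribution: group total = 5.400 × 140 = 756.00.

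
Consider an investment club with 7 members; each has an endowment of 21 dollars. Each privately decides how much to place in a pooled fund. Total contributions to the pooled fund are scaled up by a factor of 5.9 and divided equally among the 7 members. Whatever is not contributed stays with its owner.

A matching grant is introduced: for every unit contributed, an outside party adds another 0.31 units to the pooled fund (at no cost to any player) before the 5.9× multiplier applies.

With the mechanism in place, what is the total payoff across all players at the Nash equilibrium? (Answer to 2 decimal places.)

1136.16 dollars

Under the mechanism each unit contributed yields 5.9 × 1.31 / 7 = 1.1041 back to its contributor per unit of net cost, which exceeds 1, making full contribution the dominant choice for everyone.
So the Nash equilibrium is full contribution by all 7; the group earns 5.9 × 1.31 × 147 = 1136.16.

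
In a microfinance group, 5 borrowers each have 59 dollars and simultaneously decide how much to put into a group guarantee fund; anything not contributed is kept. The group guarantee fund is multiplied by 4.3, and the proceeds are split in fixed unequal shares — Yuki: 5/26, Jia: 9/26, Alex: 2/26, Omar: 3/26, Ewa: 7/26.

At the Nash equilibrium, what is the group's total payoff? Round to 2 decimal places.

684.40 dollars

Each unit j contributes comes back to j as 4.3 × (j's share), so j prefers to contribute only if that share exceeds 1/4.3 = 0.2326; otherwise keeping the unit dominates.
Jia and Ewa clear that bar, contributing 59 each; the remaining 3 contribute 0. Total contributed: 118.
The group guarantee fund pays out 4.3 × 118 = 507.40 in total (split across the unequal shares, but the aggregate is all that matters for the group sum).
The 3 free-riders keep 59 each, adding 177. Group total = 177 + 507.40 = 684.40.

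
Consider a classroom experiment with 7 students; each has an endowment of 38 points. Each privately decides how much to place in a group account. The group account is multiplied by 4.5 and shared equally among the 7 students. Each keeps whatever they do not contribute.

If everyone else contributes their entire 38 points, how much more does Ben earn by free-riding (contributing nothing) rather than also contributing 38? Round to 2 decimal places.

13.57 points

Switching from a contribution of 38 to 0 lets Ben keep an extra 38 points, but lowers the group account by 38, which costs Ben their own share of that drop: 4.5/7 × 38 = 24.43.
Net gain = 38 − 24.43 = 13.57. The private return per contributed unit (0.6429) is below 1, so free-riding is indeed the best response regardless of what the others do.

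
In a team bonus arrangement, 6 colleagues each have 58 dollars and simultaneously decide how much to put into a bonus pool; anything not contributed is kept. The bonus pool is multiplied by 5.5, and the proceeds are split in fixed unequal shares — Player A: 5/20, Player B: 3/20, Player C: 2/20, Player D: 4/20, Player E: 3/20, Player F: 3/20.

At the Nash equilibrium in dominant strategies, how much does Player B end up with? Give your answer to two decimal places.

153.70 dollars

For player j, contributing a unit is worthwhile iff 5.5 × (j's share) ≥ 1, i.e. iff j's share is at least 0.1818.
Player A and Player D clear that bar, contributing 58 each; the remaining 4 contribute 0. Total contributed: 116.
Player B keeps 58 and receives 5.5 × 116 × 3/20 = 95.70 from the bonus pool, for a payoff of 153.70.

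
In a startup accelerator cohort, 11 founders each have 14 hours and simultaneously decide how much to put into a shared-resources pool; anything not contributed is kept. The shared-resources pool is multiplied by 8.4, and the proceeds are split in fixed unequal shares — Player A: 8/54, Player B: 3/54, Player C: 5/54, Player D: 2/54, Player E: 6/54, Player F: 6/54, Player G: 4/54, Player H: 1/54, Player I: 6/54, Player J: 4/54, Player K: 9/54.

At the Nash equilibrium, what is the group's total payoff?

361.20 hours

Player j's private return per contributed unit is 8.4 × (j's share). Contributing is weakly dominant for j when that share is at least 1/8.4 = 0.1190, and contributing 0 is dominant otherwise.
Player A and Player K are above the threshold, contributing 14 each; the remaining 9 contribute 0. Total contributed: 28.
The shared-resources pool pays out 8.4 × 28 = 235.20 in total (split across the unequal shares, but the aggregate is all that matters for the group sum).
The 9 free-riders keep 14 each, adding 126. Group total = 126 + 235.20 = 361.20.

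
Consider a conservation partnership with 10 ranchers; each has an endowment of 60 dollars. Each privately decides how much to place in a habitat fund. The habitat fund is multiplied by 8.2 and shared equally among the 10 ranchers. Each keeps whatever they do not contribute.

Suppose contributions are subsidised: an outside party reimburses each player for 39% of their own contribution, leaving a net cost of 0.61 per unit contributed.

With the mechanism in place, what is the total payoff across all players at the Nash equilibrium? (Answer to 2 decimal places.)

5154.00 dollars

Under the mechanism each unit contributed yields (8.2/10) / 0.61 = 1.3443 back to its contributor per unit of net cost, which exceeds 1, making full contribution the dominant choice for everyone.
So the Nash equilibrium is full contribution by all 10; the group earns 10 × (60 × 0.39 + 8.2 × 60) = 5154.00.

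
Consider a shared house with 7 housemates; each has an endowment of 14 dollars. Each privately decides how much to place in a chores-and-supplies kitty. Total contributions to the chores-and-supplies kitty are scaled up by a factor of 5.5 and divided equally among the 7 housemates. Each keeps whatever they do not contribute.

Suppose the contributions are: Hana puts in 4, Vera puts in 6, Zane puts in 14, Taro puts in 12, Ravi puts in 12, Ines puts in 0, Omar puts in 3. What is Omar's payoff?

Total contributed: 4 + 6 + 14 + 12 + 12 + 0 + 3 = 51.
Each receives 5.5 × 51 / 7 = 40.07 from the chores-and-supplies kitty.
Omar keeps 14 − 3 = 11, so Omar's payoff is 11 + 40.07 = 51.07.

51.07 dollars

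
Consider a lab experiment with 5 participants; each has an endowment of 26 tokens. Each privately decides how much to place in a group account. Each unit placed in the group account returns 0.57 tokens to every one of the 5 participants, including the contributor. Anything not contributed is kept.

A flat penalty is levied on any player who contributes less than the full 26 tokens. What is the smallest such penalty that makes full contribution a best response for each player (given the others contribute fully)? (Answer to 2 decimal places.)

11.18 tokens

Given the others contribute fully, the best deviation is to contribute 0 (any partial contribution still incurs the fine and gives up units whose private return 0.57 is below 1).
Deviating from 26 to 0 saves 26 tokens but forfeits the deviator's share of the drop in the group account: 0.57 × 26 = 14.82.
So the deviation gain is 26 − 14.82 = 11.18, and the fine must be at least 11.18 tokens to wipe it out.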